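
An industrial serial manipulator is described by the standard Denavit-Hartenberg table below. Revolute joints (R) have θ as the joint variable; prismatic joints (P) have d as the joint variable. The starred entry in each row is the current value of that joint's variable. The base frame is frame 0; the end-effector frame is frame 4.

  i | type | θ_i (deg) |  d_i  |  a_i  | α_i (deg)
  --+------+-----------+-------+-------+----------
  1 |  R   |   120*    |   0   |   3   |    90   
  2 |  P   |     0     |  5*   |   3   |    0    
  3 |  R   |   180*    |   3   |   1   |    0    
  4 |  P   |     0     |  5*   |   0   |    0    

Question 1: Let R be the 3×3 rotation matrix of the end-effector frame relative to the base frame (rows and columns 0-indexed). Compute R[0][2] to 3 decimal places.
0.866

End-effector z-axis (col 2 of R) = (0.8660,0.5000,0.0000)
R[0][2] = 0.8660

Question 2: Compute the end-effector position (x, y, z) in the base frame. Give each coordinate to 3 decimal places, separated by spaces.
after link 1: o_1 = (-1.5000, 2.5981, 0.0000)
after link 2: o_2 = (1.3301, 7.6962, 0.0000)
after link 3: o_3 = (4.4282, 8.3301, 0.0000)
after link 4: o_4 = (8.7583, 10.8301, 0.0000)

8.758 10.830 0.000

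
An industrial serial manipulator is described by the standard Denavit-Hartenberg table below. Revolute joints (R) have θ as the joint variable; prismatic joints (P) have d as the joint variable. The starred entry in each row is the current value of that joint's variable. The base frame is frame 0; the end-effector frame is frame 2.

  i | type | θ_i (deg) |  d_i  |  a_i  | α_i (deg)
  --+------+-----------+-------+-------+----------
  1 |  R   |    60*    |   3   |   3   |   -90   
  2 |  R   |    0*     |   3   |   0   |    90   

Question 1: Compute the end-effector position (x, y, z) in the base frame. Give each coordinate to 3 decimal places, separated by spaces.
-1.098 4.098 3.000

after link 1: o_1 = (1.5000, 2.5981, 3.0000)
after link 2: o_2 = (-1.0981, 4.0981, 3.0000)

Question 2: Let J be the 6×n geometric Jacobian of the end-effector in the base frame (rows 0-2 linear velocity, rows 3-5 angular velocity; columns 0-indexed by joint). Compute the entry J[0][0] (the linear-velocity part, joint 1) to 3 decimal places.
-4.098

axis z_0 = ẑ; lever o_n−o_0 = (-1.0981,4.0981,3.0000)
cross product → J_v[:, 0] = (-4.0981,-1.0981,0.0000)
J_ω[:, 0] = z_0
entry J[0][0] = -4.0981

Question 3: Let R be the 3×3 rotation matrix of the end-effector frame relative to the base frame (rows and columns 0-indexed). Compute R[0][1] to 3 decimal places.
End-effector y-axis (col 1 of R) = (-0.8660,0.5000,0.0000)
R[0][1] = -0.8660

-0.866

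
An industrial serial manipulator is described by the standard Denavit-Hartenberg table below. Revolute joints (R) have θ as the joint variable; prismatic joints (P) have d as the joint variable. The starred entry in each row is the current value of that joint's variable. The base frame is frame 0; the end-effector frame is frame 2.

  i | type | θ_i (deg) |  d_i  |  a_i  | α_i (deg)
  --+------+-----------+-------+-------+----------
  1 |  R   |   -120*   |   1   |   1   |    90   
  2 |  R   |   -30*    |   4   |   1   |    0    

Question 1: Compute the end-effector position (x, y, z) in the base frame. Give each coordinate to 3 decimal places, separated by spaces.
-4.397 0.384 0.500

after link 1: o_1 = (-0.5000, -0.8660, 1.0000)
after link 2: o_2 = (-4.3971, 0.3840, 0.5000)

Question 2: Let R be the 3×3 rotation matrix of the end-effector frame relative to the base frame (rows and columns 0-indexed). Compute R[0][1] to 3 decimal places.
End-effector y-axis (col 1 of R) = (-0.2500,-0.4330,0.8660)
R[0][1] = -0.2500

-0.250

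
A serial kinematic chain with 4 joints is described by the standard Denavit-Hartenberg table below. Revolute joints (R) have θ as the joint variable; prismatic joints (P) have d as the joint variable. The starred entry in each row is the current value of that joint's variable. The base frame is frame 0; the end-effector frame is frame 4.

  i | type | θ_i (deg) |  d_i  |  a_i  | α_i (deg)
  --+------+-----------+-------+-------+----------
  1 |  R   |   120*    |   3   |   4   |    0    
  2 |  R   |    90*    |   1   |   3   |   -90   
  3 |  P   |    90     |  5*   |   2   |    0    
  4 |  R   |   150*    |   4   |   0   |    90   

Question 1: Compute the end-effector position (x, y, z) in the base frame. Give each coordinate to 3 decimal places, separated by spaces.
-0.098 -5.830 2.000

after link 1: o_1 = (-2.0000, 3.4641, 3.0000)
after link 2: o_2 = (-4.5981, 1.9641, 4.0000)
after link 3: o_3 = (-2.0981, -2.3660, 2.0000)
after link 4: o_4 = (-0.0981, -5.8301, 2.0000)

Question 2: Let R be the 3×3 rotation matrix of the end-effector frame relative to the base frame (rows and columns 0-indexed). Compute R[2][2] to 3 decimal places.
-0.500

End-effector z-axis (col 2 of R) = (0.7500,0.4330,-0.5000)
R[2][2] = -0.5000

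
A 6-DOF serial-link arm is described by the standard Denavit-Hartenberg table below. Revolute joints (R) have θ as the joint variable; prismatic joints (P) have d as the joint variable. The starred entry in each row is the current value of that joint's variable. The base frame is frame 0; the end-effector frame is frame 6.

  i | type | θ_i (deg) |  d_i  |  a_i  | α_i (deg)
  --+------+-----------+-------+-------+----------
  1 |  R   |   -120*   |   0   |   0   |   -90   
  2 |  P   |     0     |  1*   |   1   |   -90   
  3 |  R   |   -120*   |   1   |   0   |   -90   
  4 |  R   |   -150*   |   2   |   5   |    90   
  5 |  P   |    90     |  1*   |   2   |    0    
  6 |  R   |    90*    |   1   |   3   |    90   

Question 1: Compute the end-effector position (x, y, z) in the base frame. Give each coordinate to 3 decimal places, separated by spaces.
after link 1: o_1 = (0.0000, 0.0000, 0.0000)
after link 2: o_2 = (0.3660, -1.3660, 0.0000)
after link 3: o_3 = (0.3660, -1.3660, -1.0000)
after link 4: o_4 = (-3.9641, -3.3660, -3.5000)
after link 5: o_5 = (-4.4641, -5.3660, -2.6340)
after link 6: o_6 = (-2.3660, -5.3660, -0.2679)

-2.366 -5.366 -0.268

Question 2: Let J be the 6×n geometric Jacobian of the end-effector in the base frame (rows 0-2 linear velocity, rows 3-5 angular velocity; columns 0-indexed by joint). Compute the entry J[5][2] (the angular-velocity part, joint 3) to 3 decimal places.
axis z_2 = (0.0000,-0.0000,-1.0000); lever o_n−o_2 = (-2.7321,-4.0000,-0.2679)
cross product → J_v[:, 2] = (-4.0000,2.7321,-0.0000)
J_ω[:, 2] = z_2
entry J[5][2] = -1.0000

-1.000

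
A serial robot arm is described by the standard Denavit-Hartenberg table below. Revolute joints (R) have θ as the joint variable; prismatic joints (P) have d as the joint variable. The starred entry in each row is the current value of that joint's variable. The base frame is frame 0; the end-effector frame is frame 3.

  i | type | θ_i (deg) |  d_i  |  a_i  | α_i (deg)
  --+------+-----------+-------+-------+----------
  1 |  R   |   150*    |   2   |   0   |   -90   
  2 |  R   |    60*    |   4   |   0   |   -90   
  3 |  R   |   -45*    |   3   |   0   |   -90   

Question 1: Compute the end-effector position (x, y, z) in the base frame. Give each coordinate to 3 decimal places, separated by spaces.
0.250 -4.763 0.500

after link 1: o_1 = (0.0000, 0.0000, 2.0000)
after link 2: o_2 = (-2.0000, -3.4641, 2.0000)
after link 3: o_3 = (0.2500, -4.7631, 0.5000)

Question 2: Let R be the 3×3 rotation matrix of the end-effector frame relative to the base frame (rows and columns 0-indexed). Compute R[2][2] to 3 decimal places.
End-effector z-axis (col 2 of R) = (0.0474,0.7891,-0.6124)
R[2][2] = -0.6124

-0.612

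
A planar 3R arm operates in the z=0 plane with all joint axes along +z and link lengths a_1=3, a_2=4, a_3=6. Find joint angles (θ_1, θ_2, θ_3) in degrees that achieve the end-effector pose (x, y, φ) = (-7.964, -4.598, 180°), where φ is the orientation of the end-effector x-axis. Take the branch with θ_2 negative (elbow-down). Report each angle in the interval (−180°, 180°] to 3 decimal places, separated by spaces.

wrist centre = target − a_3·(cos φ, sin φ) = (-1.9640, -4.5980)
cos θ_2 = (24.9989−3²−4²)/(2·3·4) = -0.0000; θ_2 = -90.0026° (elbow-down)
β = atan2(-4.5980,-1.9640) = -113.1294°; ψ = atan2(-4.0000,2.9998) = -53.1318°
θ_1 = β − ψ = -59.9976°
θ_3 = φ − θ_1 − θ_2 = -29.9998° (wrapped to (-180°,180°])

-59.998 -90.003 -30.000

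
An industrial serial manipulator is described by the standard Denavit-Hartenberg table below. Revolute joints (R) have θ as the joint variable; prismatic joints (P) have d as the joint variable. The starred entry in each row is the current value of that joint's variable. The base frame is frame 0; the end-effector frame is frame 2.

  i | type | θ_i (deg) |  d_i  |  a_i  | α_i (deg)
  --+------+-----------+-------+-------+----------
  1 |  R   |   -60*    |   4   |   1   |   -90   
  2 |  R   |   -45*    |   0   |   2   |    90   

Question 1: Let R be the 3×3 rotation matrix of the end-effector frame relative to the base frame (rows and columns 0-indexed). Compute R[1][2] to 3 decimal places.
0.612

End-effector z-axis (col 2 of R) = (-0.3536,0.6124,0.7071)
R[1][2] = 0.6124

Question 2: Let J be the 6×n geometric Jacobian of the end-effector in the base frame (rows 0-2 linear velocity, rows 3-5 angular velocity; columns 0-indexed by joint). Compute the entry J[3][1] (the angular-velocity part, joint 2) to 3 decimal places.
axis z_1 = (0.8660,0.5000,0.0000); lever o_n−o_1 = (0.7071,-1.2247,1.4142)
cross product → J_v[:, 1] = (0.7071,-1.2247,-1.4142)
J_ω[:, 1] = z_1
entry J[3][1] = 0.8660

0.866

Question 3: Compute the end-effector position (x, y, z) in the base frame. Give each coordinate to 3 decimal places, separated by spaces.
1.207 -2.091 5.414

after link 1: o_1 = (0.5000, -0.8660, 4.0000)
after link 2: o_2 = (1.2071, -2.0908, 5.4142)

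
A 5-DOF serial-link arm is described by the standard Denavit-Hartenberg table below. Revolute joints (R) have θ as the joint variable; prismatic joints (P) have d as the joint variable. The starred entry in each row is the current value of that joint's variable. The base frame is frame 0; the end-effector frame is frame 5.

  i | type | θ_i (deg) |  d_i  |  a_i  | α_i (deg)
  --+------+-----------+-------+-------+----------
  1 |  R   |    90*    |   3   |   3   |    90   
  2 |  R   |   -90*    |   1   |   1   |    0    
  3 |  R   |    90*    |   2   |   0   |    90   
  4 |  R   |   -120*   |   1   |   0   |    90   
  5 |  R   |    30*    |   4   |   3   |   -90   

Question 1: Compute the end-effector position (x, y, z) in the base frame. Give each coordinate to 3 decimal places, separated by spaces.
2.750 -1.763 -0.500

after link 1: o_1 = (0.0000, 3.0000, 3.0000)
after link 2: o_2 = (1.0000, 3.0000, 2.0000)
after link 3: o_3 = (3.0000, 3.0000, 2.0000)
after link 4: o_4 = (3.0000, 3.0000, 1.0000)
after link 5: o_5 = (2.7500, -1.7631, -0.5000)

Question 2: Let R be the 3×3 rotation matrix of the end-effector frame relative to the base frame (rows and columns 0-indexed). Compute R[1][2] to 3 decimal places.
0.250

End-effector z-axis (col 2 of R) = (0.4330,0.2500,-0.8660)
R[1][2] = 0.2500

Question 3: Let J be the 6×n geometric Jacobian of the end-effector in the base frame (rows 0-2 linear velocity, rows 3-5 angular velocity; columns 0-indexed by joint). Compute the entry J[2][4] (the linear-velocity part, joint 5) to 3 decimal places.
axis z_4 = (0.5000,-0.8660,-0.0000); lever o_n−o_4 = (-0.2500,-4.7631,-1.5000)
cross product → J_v[:, 4] = (1.2990,0.7500,-2.5981)
J_ω[:, 4] = z_4
entry J[2][4] = -2.5981

-2.598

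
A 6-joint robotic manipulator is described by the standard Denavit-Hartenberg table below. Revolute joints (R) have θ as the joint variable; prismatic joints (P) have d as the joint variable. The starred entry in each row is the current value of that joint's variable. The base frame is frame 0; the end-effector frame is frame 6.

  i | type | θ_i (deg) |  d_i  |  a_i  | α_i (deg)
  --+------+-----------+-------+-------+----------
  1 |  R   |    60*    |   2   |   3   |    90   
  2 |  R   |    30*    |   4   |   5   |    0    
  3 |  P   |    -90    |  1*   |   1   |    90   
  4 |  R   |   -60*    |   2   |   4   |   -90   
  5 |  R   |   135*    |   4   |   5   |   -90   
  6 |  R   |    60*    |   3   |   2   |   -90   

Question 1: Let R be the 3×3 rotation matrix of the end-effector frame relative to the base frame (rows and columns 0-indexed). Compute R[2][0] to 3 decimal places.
End-effector x-axis (col 0 of R) = (-0.1884,-0.0727,0.9794)
R[2][0] = 0.9794

0.979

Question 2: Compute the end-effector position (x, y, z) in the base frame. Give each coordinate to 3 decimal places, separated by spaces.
after link 1: o_1 = (1.5000, 2.5981, 2.0000)
after link 2: o_2 = (7.1292, 4.3481, 4.5000)
after link 3: o_3 = (8.2452, 4.2811, 3.6340)
after link 4: o_4 = (4.8792, 5.3792, 0.9019)
after link 5: o_5 = (11.2179, 6.2344, 1.2006)
after link 6: o_6 = (11.2483, 3.1201, 3.0173)

11.248 3.120 3.017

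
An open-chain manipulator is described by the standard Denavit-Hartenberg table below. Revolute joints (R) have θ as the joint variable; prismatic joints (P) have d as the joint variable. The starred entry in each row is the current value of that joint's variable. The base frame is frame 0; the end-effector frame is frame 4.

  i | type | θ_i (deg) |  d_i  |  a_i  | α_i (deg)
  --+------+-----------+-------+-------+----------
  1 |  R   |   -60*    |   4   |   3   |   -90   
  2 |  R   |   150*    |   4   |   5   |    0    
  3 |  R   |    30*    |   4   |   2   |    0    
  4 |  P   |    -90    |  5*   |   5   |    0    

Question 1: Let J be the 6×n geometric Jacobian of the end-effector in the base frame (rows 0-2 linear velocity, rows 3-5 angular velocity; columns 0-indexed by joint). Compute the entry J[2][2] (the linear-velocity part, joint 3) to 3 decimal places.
axis z_2 = (0.8660,0.5000,0.0000); lever o_n−o_2 = (6.7942,6.2321,-5.0000)
cross product → J_v[:, 2] = (-2.5000,4.3301,2.0000)
J_ω[:, 2] = z_2
entry J[2][2] = 2.0000

2.000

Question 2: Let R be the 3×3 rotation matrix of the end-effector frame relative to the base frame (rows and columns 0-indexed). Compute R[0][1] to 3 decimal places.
End-effector y-axis (col 1 of R) = (-0.5000,0.8660,0.0000)
R[0][1] = -0.5000

-0.500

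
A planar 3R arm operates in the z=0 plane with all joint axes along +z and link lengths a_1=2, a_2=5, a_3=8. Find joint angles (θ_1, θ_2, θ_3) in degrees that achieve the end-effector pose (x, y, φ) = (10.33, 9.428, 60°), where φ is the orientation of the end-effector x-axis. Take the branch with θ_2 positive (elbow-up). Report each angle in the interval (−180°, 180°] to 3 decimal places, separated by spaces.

wrist centre = target − a_3·(cos φ, sin φ) = (6.3300, 2.4998)
cos θ_2 = (46.3179−2²−5²)/(2·2·5) = 0.8659; θ_2 = 30.0150° (elbow-up)
β = atan2(2.4998,6.3300) = 21.5497°; ψ = atan2(2.5011,6.3295) = 21.5618°
θ_1 = β − ψ = -0.0121°
θ_3 = φ − θ_1 − θ_2 = 29.9971° (wrapped to (-180°,180°])

-0.012 30.015 29.997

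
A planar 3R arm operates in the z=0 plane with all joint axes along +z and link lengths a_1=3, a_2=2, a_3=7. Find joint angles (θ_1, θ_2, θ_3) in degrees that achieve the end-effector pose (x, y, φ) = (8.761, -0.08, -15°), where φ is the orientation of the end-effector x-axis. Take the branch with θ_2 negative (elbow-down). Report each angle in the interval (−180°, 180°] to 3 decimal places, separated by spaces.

81.791 -120.017 23.226

wrist centre = target − a_3·(cos φ, sin φ) = (1.9995, 1.7317)
cos θ_2 = (6.9970−3²−2²)/(2·3·2) = -0.5003; θ_2 = -120.0167° (elbow-down)
β = atan2(1.7317,1.9995) = 40.8950°; ψ = atan2(-1.7318,1.9995) = -40.8958°
θ_1 = β − ψ = 81.7908°
θ_3 = φ − θ_1 − θ_2 = 23.2259° (wrapped to (-180°,180°])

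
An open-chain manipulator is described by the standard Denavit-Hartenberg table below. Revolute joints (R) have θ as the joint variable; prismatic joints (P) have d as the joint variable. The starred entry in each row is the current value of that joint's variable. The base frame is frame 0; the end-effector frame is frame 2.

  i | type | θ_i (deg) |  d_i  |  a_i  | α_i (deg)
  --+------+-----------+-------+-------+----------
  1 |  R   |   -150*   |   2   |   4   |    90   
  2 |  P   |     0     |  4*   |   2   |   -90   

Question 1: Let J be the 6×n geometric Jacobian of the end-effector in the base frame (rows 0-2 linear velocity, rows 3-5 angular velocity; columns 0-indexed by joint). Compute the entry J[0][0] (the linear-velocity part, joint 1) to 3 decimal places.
-0.464

axis z_0 = ẑ; lever o_n−o_0 = (-7.1962,0.4641,2.0000)
cross product → J_v[:, 0] = (-0.4641,-7.1962,0.0000)
J_ω[:, 0] = z_0
entry J[0][0] = -0.4641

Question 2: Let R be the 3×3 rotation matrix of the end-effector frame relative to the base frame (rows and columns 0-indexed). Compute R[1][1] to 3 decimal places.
End-effector y-axis (col 1 of R) = (0.5000,-0.8660,0.0000)
R[1][1] = -0.8660

-0.866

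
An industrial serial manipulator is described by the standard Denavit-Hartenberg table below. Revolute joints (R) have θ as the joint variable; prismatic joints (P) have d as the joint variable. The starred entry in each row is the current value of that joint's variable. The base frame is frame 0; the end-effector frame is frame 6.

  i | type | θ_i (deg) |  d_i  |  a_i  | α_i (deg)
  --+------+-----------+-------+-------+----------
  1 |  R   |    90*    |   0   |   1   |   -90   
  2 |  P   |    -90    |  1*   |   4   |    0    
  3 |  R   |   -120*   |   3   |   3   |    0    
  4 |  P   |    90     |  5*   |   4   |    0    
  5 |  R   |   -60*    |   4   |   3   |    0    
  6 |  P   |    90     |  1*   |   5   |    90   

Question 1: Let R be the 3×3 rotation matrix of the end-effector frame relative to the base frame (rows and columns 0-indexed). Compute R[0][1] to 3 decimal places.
End-effector y-axis (col 1 of R) = (-1.0000,0.0000,0.0000)
R[0][1] = -1.0000

-1.000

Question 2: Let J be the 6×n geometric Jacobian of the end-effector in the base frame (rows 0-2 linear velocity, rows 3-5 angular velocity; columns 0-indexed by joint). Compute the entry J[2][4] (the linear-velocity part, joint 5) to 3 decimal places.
3.000

axis z_4 = (-1.0000,0.0000,0.0000); lever o_n−o_4 = (-5.0000,-3.0000,5.0000)
cross product → J_v[:, 4] = (0.0000,5.0000,3.0000)
J_ω[:, 4] = z_4
entry J[2][4] = 3.0000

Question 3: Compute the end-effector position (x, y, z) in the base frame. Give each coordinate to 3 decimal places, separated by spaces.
after link 1: o_1 = (0.0000, 1.0000, 0.0000)
after link 2: o_2 = (-1.0000, 1.0000, 4.0000)
after link 3: o_3 = (-4.0000, -1.5981, 2.5000)
after link 4: o_4 = (-9.0000, -3.5981, 5.9641)
after link 5: o_5 = (-13.0000, -6.5981, 5.9641)
after link 6: o_6 = (-14.0000, -6.5981, 10.9641)

-14.000 -6.598 10.964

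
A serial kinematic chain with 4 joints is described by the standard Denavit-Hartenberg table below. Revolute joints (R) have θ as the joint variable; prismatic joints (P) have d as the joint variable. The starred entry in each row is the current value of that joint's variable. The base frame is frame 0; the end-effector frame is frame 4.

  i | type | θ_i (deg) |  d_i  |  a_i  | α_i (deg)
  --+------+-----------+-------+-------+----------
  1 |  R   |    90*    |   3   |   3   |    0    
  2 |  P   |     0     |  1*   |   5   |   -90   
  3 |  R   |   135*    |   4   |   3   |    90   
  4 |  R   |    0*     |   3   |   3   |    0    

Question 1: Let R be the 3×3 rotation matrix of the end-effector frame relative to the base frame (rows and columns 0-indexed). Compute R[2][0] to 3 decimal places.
End-effector x-axis (col 0 of R) = (-0.0000,-0.7071,-0.7071)
R[2][0] = -0.7071

-0.707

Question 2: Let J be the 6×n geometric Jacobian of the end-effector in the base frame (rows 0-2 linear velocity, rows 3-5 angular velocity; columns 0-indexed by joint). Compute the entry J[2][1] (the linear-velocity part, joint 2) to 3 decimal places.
1.000

prismatic axis z_1 = (0.0000,0.0000,1.0000)
J_v[:, 1] = z_1; J_ω[:, 1] = (0,0,0)
entry J[2][1] = 1.0000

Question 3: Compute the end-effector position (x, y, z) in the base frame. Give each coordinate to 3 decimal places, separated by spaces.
-4.000 5.879 -2.364

after link 1: o_1 = (0.0000, 3.0000, 3.0000)
after link 2: o_2 = (0.0000, 8.0000, 4.0000)
after link 3: o_3 = (-4.0000, 5.8787, 1.8787)
after link 4: o_4 = (-4.0000, 5.8787, -2.3640)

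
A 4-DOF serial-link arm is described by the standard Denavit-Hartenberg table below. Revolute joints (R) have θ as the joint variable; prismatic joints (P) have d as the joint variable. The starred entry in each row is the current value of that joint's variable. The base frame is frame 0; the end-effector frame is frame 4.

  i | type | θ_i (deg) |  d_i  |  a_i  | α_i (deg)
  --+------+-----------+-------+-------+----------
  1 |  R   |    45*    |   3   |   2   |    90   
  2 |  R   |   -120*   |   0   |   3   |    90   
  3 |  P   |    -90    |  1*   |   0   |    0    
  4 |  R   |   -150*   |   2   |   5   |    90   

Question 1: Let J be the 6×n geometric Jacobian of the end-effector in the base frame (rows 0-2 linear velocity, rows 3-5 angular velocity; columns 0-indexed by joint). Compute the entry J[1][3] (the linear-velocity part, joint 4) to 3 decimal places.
axis z_3 = (-0.6124,-0.6124,0.5000); lever o_n−o_3 = (2.7210,-3.4027,3.1651)
cross product → J_v[:, 3] = (-0.2368,3.2987,3.7500)
J_ω[:, 3] = z_3
entry J[1][3] = 3.2987

3.299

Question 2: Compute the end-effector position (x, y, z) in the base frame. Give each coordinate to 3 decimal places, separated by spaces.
after link 1: o_1 = (1.4142, 1.4142, 3.0000)
after link 2: o_2 = (0.3536, 0.3536, 0.4019)
after link 3: o_3 = (-0.2588, -0.2588, 0.9019)
after link 4: o_4 = (2.4622, -3.6615, 4.0670)

2.462 -3.662 4.067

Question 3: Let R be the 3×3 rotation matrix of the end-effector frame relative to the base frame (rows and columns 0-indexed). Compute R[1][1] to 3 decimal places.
-0.612

End-effector y-axis (col 1 of R) = (-0.6124,-0.6124,0.5000)
R[1][1] = -0.6124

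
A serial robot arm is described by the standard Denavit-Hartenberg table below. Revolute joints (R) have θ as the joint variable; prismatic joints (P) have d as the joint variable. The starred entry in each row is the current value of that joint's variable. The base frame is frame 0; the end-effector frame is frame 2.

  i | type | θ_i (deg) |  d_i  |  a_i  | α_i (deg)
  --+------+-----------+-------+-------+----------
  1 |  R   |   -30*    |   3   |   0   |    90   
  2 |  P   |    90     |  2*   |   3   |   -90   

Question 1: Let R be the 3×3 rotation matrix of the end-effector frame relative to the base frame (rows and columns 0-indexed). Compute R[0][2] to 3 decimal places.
-0.866

End-effector z-axis (col 2 of R) = (-0.8660,0.5000,0.0000)
R[0][2] = -0.8660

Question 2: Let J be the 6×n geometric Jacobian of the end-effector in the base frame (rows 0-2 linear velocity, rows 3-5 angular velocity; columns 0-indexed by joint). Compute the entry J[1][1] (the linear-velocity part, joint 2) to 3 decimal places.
prismatic axis z_1 = (-0.5000,-0.8660,0.0000)
J_v[:, 1] = z_1; J_ω[:, 1] = (0,0,0)
entry J[1][1] = -0.8660

-0.866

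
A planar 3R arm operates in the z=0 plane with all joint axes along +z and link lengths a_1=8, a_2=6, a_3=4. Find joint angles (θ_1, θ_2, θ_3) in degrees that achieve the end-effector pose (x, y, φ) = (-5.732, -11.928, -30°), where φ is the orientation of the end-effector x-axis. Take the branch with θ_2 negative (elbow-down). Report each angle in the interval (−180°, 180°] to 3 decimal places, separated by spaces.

wrist centre = target − a_3·(cos φ, sin φ) = (-9.1961, -9.9280)
cos θ_2 = (183.1335−8²−6²)/(2·8·6) = 0.8660; θ_2 = -30.0059° (elbow-down)
β = atan2(-9.9280,-9.1961) = -132.8083°; ψ = atan2(-3.0005,13.1958) = -12.8104°
θ_1 = β − ψ = -119.9979°
θ_3 = φ − θ_1 − θ_2 = 120.0038° (wrapped to (-180°,180°])

-119.998 -30.006 120.004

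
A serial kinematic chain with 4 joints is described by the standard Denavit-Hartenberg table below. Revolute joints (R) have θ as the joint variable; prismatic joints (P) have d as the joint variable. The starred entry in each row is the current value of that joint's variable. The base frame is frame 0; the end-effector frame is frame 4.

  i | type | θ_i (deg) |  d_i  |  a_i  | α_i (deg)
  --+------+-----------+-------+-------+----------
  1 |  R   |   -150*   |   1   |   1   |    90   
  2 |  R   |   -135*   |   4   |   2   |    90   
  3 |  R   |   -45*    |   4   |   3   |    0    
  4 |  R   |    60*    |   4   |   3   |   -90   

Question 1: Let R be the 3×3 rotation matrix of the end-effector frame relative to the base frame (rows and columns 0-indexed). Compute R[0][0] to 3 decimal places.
End-effector x-axis (col 0 of R) = (0.4621,0.5657,-0.6830)
R[0][0] = 0.4621

0.462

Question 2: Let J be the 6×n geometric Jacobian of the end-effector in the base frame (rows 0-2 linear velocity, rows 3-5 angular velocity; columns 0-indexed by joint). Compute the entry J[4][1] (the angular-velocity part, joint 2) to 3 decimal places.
0.866

axis z_1 = (-0.5000,0.8660,0.0000); lever o_n−o_1 = (7.8697,7.6095,0.6936)
cross product → J_v[:, 1] = (0.6007,0.3468,-10.6201)
J_ω[:, 1] = z_1
entry J[4][1] = 0.8660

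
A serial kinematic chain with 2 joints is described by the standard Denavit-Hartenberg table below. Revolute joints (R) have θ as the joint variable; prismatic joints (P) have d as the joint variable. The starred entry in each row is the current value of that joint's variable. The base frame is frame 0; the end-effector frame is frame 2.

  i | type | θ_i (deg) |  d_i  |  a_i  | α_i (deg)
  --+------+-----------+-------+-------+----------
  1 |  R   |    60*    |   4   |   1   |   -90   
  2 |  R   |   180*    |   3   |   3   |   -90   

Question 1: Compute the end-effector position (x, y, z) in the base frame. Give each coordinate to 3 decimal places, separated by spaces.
-3.598 -0.232 4.000

after link 1: o_1 = (0.5000, 0.8660, 4.0000)
after link 2: o_2 = (-3.5981, -0.2321, 4.0000)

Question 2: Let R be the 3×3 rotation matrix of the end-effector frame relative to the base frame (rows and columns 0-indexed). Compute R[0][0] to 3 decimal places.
End-effector x-axis (col 0 of R) = (-0.5000,-0.8660,-0.0000)
R[0][0] = -0.5000

-0.500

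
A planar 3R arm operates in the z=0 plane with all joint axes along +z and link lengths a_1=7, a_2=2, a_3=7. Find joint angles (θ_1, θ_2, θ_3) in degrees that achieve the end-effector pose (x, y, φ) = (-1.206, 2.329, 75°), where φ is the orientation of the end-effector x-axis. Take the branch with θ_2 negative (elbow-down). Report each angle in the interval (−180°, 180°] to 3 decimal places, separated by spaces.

-113.497 -149.991 -21.513

wrist centre = target − a_3·(cos φ, sin φ) = (-3.0177, -4.4325)
cos θ_2 = (28.7536−7²−2²)/(2·7·2) = -0.8659; θ_2 = -149.9905° (elbow-down)
β = atan2(-4.4325,-3.0177) = -124.2479°; ψ = atan2(-1.0003,5.2681) = -10.7511°
θ_1 = β − ψ = -113.4968°
θ_3 = φ − θ_1 − θ_2 = -21.5126° (wrapped to (-180°,180°])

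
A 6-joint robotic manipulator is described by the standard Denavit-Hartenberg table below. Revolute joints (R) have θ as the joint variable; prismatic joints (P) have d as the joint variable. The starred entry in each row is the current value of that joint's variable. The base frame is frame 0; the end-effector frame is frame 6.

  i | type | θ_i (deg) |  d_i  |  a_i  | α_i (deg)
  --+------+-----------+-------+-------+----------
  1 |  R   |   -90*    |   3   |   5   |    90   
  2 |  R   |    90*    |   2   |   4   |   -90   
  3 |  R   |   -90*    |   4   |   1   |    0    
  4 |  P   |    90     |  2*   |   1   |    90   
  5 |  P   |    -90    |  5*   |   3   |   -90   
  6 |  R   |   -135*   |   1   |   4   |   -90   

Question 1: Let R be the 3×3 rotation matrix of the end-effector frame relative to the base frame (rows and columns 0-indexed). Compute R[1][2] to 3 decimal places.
-0.707

End-effector z-axis (col 2 of R) = (-0.7071,-0.7071,0.0000)
R[1][2] = -0.7071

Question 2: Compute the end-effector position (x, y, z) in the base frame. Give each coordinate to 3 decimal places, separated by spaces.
-10.828 0.828 9.000

after link 1: o_1 = (0.0000, -5.0000, 3.0000)
after link 2: o_2 = (-2.0000, -5.0000, 7.0000)
after link 3: o_3 = (-3.0000, -1.0000, 7.0000)
after link 4: o_4 = (-3.0000, 1.0000, 8.0000)
after link 5: o_5 = (-8.0000, -2.0000, 8.0000)
after link 6: o_6 = (-10.8284, 0.8284, 9.0000)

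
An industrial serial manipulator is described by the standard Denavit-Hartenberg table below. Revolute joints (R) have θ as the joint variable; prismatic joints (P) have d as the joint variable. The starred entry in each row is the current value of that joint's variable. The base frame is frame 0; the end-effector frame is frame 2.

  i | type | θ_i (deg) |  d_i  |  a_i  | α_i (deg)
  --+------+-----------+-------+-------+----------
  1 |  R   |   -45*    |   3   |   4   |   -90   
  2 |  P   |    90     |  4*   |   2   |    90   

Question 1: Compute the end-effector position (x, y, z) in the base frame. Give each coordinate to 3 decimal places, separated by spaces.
after link 1: o_1 = (2.8284, -2.8284, 3.0000)
after link 2: o_2 = (5.6569, 0.0000, 1.0000)

5.657 0.000 1.000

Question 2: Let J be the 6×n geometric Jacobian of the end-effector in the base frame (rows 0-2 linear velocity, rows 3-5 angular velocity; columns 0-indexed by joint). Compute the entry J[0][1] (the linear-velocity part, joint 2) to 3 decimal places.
0.707

prismatic axis z_1 = (0.7071,0.7071,0.0000)
J_v[:, 1] = z_1; J_ω[:, 1] = (0,0,0)
entry J[0][1] = 0.7071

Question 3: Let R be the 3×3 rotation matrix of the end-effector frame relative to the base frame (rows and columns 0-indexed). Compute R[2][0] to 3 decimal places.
End-effector x-axis (col 0 of R) = (0.0000,0.0000,-1.0000)
R[2][0] = -1.0000

-1.000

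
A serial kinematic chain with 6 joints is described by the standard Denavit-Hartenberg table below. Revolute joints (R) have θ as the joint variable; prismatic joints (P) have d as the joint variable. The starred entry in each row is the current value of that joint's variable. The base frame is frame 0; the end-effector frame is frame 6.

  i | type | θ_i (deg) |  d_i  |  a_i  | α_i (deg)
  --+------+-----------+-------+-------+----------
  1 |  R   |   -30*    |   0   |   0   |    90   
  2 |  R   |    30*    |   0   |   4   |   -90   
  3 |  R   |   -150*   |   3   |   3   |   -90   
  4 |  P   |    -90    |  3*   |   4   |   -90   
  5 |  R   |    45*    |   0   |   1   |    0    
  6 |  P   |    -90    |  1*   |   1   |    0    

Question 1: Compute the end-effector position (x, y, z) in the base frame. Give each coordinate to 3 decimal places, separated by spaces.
after link 1: o_1 = (0.0000, 0.0000, 0.0000)
after link 2: o_2 = (3.0000, -1.7321, 2.0000)
after link 3: o_3 = (-0.9976, -1.1561, 3.2990)
after link 4: o_4 = (-2.9037, -3.0556, 7.5131)
after link 5: o_5 = (-3.1688, -2.1954, 7.9487)
after link 6: o_6 = (-4.4156, -2.7601, 8.3049)

-4.416 -2.760 8.305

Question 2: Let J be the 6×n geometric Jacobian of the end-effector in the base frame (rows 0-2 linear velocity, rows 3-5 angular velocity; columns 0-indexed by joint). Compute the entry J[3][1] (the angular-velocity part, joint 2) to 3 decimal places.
axis z_1 = (-0.5000,-0.8660,0.0000); lever o_n−o_1 = (-4.4156,-2.7601,8.3049)
cross product → J_v[:, 1] = (-7.1922,4.1524,-2.4440)
J_ω[:, 1] = z_1
entry J[3][1] = -0.5000

-0.500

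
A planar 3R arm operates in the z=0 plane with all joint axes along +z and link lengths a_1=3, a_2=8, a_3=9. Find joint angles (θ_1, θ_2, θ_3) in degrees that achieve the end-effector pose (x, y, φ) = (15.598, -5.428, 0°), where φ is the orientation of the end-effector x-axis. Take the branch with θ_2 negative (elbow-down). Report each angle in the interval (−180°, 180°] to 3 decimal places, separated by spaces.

30.004 -90.004 60.000

wrist centre = target − a_3·(cos φ, sin φ) = (6.5980, -5.4280)
cos θ_2 = (72.9968−3²−8²)/(2·3·8) = -0.0001; θ_2 = -90.0038° (elbow-down)
β = atan2(-5.4280,6.5980) = -39.4432°; ψ = atan2(-8.0000,2.9995) = -69.4473°
θ_1 = β − ψ = 30.0041°
θ_3 = φ − θ_1 − θ_2 = 59.9997° (wrapped to (-180°,180°])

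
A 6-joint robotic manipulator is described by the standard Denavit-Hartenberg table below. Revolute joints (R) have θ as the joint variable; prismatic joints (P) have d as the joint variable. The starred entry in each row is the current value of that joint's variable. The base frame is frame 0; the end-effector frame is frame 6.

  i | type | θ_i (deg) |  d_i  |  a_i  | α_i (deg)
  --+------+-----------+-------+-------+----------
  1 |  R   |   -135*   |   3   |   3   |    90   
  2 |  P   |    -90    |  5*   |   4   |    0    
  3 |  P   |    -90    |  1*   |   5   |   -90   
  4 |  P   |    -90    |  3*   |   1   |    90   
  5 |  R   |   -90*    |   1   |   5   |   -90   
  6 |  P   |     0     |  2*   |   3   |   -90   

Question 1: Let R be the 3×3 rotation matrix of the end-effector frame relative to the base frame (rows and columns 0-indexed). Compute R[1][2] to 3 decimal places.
End-effector z-axis (col 2 of R) = (0.7071,0.7071,-0.0000)
R[1][2] = 0.7071

0.707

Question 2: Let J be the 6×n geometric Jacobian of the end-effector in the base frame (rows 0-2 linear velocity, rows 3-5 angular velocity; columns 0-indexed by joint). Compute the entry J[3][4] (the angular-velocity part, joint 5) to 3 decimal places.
-0.707

axis z_4 = (-0.7071,-0.7071,0.0000); lever o_n−o_4 = (-2.1213,0.7071,8.0000)
cross product → J_v[:, 4] = (-5.6569,5.6569,-2.0000)
J_ω[:, 4] = z_4
entry J[3][4] = -0.7071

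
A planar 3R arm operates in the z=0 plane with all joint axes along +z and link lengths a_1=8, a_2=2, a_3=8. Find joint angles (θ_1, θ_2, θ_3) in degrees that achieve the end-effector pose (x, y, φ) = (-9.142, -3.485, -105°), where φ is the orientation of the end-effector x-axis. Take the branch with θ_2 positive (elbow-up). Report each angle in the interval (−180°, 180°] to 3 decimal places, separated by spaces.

135.003 89.994 30.003

wrist centre = target − a_3·(cos φ, sin φ) = (-7.0714, 4.2424)
cos θ_2 = (68.0034−8²−2²)/(2·8·2) = 0.0001; θ_2 = 89.9939° (elbow-up)
β = atan2(4.2424,-7.0714) = 149.0390°; ψ = atan2(2.0000,8.0002) = 14.0359°
θ_1 = β − ψ = 135.0031°
θ_3 = φ − θ_1 − θ_2 = 30.0030° (wrapped to (-180°,180°])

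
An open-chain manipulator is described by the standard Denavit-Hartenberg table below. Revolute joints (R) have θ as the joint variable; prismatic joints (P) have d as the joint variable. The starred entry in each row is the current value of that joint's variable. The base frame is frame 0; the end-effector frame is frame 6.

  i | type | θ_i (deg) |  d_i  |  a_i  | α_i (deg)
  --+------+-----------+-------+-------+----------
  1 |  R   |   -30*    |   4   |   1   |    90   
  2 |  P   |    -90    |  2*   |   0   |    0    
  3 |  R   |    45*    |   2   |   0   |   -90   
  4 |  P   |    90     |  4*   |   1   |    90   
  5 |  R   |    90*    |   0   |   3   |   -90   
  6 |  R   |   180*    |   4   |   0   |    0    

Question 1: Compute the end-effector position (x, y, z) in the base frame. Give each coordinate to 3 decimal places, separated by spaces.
1.653 -9.037 8.950

after link 1: o_1 = (0.8660, -0.5000, 4.0000)
after link 2: o_2 = (-0.1340, -2.2321, 4.0000)
after link 3: o_3 = (-1.1340, -3.9641, 4.0000)
after link 4: o_4 = (1.8155, -4.5123, 6.8284)
after link 5: o_5 = (3.6526, -5.5729, 8.9497)
after link 6: o_6 = (1.6526, -9.0371, 8.9497)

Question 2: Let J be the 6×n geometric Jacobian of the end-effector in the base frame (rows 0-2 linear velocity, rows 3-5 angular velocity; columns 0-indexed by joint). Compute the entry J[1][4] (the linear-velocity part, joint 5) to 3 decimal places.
axis z_4 = (0.6124,-0.3536,-0.7071); lever o_n−o_4 = (-0.1629,-4.5248,2.1213)
cross product → J_v[:, 4] = (-3.9495,-1.1839,-2.8284)
J_ω[:, 4] = z_4
entry J[1][4] = -1.1839

-1.184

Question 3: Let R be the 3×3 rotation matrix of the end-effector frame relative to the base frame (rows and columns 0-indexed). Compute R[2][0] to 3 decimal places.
-0.707

End-effector x-axis (col 0 of R) = (-0.6124,0.3536,-0.7071)
R[2][0] = -0.7071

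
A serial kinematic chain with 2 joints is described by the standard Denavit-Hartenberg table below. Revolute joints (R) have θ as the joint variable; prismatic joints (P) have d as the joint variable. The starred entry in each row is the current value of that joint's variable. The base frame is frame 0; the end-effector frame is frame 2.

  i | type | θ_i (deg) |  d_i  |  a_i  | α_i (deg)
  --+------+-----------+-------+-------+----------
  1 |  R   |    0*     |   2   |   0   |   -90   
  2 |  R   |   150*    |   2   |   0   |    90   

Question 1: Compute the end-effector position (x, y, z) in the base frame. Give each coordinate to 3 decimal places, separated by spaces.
0.000 2.000 2.000

after link 1: o_1 = (0.0000, 0.0000, 2.0000)
after link 2: o_2 = (0.0000, 2.0000, 2.0000)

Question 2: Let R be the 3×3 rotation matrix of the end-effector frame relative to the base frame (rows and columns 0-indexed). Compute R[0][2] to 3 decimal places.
End-effector z-axis (col 2 of R) = (0.5000,0.0000,-0.8660)
R[0][2] = 0.5000

0.500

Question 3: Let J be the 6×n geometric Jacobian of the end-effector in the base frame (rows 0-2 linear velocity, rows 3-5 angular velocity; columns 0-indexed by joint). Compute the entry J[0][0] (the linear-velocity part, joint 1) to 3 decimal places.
-2.000

axis z_0 = ẑ; lever o_n−o_0 = (0.0000,2.0000,2.0000)
cross product → J_v[:, 0] = (-2.0000,0.0000,0.0000)
J_ω[:, 0] = z_0
entry J[0][0] = -2.0000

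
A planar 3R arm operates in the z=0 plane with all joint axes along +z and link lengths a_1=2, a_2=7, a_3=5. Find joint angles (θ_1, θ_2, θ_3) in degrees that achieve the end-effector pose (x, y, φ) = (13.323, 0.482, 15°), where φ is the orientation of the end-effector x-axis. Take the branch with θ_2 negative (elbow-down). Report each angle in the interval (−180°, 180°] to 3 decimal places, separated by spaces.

30.002 -45.006 30.004

wrist centre = target − a_3·(cos φ, sin φ) = (8.4934, -0.8121)
cos θ_2 = (72.7968−2²−7²)/(2·2·7) = 0.7070; θ_2 = -45.0062° (elbow-down)
β = atan2(-0.8121,8.4934) = -5.4617°; ψ = atan2(-4.9503,6.9492) = -35.4642°
θ_1 = β − ψ = 30.0025°
θ_3 = φ − θ_1 − θ_2 = 30.0037° (wrapped to (-180°,180°])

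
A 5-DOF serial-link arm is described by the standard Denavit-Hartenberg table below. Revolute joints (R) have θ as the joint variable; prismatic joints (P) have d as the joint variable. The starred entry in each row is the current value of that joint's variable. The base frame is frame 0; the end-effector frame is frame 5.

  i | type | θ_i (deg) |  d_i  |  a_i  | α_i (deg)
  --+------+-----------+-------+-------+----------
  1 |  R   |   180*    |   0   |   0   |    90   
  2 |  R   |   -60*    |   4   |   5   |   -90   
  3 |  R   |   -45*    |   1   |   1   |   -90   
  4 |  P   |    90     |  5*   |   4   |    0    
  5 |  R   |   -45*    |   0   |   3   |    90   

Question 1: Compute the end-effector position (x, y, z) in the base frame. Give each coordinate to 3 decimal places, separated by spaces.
after link 1: o_1 = (0.0000, 0.0000, 0.0000)
after link 2: o_2 = (-2.5000, 4.0000, -4.3301)
after link 3: o_3 = (-3.7196, 4.7071, -4.4425)
after link 4: o_4 = (-2.0232, 1.1716, -9.5044)
after link 5: o_5 = (-0.9361, 2.6716, -11.8641)

-0.936 2.672 -11.864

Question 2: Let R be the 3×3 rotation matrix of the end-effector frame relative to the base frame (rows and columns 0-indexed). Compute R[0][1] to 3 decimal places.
-0.354

End-effector y-axis (col 1 of R) = (-0.3536,-0.7071,-0.6124)
R[0][1] = -0.3536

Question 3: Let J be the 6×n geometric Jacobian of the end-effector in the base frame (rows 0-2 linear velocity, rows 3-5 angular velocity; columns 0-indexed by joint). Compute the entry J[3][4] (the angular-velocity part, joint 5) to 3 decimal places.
-0.354

axis z_4 = (-0.3536,-0.7071,-0.6124); lever o_n−o_4 = (1.0871,1.5000,-2.3597)
cross product → J_v[:, 4] = (2.5871,-1.5000,0.2384)
J_ω[:, 4] = z_4
entry J[3][4] = -0.3536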